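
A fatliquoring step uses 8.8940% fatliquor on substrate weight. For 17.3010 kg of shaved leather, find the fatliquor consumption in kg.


Formula: Fat = substrate * pct / 100
Substituting: Fat = 17.3010 * 8.8940 / 100
Result: 1.5388 kg


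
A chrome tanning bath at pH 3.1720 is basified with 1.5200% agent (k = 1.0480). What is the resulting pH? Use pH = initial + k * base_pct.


Formula: pH_final = pH_initial + k * base_pct
Substituting: pH_final = 3.1720 + 1.0480 * 1.5200
Result: 4.7650


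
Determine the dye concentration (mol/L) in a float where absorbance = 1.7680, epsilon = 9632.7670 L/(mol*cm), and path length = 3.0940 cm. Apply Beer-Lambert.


Formula: c = A / (epsilon * l)
Substituting: c = 1.7680 / (9632.7670 * 3.0940)
Result: 5.9321e-05 mol/L


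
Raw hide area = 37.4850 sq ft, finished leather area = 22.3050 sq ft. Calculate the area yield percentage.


Formula: Yield = finished / raw * 100
Substituting: Yield = 22.3050 / 37.4850 * 100
Result: 59.5038 %


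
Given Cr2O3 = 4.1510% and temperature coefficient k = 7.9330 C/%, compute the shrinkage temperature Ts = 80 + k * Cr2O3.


Formula: Ts = 80 + k * Cr2O3
Substituting: Ts = 80 + 7.9330 * 4.1510
Result: 112.9299 C


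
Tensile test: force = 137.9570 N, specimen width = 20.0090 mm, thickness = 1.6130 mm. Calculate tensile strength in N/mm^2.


Formula: TS = force / (width * thickness)
Substituting: TS = 137.9570 / (20.0090 * 1.6130)
Result: 4.2745 N/mm^2


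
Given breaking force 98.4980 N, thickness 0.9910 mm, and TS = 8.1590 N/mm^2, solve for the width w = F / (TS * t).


Formula: w = F / (TS * t)
Substituting: w = 98.4980 / (8.1590 * 0.9910)
Result: 12.1820 mm


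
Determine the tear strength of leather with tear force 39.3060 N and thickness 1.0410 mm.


Formula: Tear strength = force / thickness
Substituting: Tear strength = 39.3060 / 1.0410
Result: 37.7579 N/mm


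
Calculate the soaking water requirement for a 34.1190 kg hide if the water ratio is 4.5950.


Formula: Water = hide_weight * ratio
Substituting: Water = 34.1190 * 4.5950
Result: 156.7768 kg


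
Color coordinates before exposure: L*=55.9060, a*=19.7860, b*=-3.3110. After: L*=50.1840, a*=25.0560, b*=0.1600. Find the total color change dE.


dL = -5.7220, da = 5.2700, db = 3.4710
dE = sqrt((-5.7220)^2 + 5.2700^2 + 3.4710^2) = 8.5183


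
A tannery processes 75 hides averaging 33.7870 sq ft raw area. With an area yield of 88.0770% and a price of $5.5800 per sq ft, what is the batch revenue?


Raw_total = N * avg_area = 75 * 33.7870 = 2534.0250 sq ft
Finished = Raw_total * yield / 100 = 2534.0250 * 88.0770 / 100 = 2231.8932 sq ft
Value = Finished * price = 2231.8932 * 5.5800 = 12453.9641 $


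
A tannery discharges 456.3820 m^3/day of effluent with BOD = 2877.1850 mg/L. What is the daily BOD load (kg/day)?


Formula: BOD_load = volume * conc / 1000
Substituting: BOD_load = 456.3820 * 2877.1850 / 1000
Result: 1313.0954 kg/day


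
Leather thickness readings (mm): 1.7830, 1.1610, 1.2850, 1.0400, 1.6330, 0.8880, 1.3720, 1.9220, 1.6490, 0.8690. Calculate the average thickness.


Formula: Average = sum / n
Substituting: Average = 13.6020 / 10
Result: 1.3602 mm


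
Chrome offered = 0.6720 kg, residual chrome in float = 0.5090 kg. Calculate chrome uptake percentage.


Formula: Uptake = (offered - residual) / offered * 100
Substituting: Uptake = (0.6720 - 0.5090) / 0.6720 * 100
Result: 24.2560 %


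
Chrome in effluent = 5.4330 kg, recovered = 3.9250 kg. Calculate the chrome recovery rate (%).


Formula: Recovery = recovered / input * 100
Substituting: Recovery = 3.9250 / 5.4330 * 100
Result: 72.2437 %


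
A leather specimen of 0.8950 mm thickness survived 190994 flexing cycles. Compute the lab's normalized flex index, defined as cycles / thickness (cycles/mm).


Formula: Index = cycles / thickness
Substituting: Index = 190994 / 0.8950
Result: 213401.1173 cycles/mm


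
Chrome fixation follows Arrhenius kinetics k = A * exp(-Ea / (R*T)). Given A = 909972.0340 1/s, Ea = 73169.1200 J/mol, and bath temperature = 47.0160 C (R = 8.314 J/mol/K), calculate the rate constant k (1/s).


T_K = T_C + 273.15 = 47.0160 + 273.15 = 320.1660 K
exponent = -Ea / (R * T_K) = -73169.1200 / (8.314 * 320.1660) = -27.4880
k = A * exp(exponent) = 909972.0340 * exp(-27.4880) = 1.0499e-06 1/s


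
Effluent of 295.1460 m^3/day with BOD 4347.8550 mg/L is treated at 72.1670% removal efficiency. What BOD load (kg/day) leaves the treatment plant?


Load_in = volume * conc / 1000 = 295.1460 * 4347.8550 / 1000 = 1283.2520 kg/day
Removed = Load_in * eff / 100 = 1283.2520 * 72.1670 / 100 = 926.0845 kg/day
Load_out = Load_in - Removed = 1283.2520 - 926.0845 = 357.1675 kg/day


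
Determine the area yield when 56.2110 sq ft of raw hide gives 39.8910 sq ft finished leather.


Formula: Yield = finished / raw * 100
Substituting: Yield = 39.8910 / 56.2110 * 100
Result: 70.9665 %


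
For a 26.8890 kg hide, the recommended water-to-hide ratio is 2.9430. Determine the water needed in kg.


Formula: Water = hide_weight * ratio
Substituting: Water = 26.8890 * 2.9430
Result: 79.1343 kg


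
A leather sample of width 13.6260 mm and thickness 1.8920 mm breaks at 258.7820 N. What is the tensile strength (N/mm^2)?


Formula: TS = force / (width * thickness)
Substituting: TS = 258.7820 / (13.6260 * 1.8920)
Result: 10.0379 N/mm^2


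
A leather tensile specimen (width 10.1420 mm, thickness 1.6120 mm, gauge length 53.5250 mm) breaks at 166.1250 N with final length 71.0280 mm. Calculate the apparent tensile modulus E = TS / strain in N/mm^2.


TS = F / (w * t) = 166.1250 / (10.1420 * 1.6120) = 10.1612 N/mm^2
strain = (Lf - L0) / L0 = (71.0280 - 53.5250) / 53.5250 = 0.3270
E = TS / strain = 10.1612 / 0.3270 = 31.0735 N/mm^2


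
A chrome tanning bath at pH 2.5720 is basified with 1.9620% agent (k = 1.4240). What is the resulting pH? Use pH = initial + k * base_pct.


Formula: pH_final = pH_initial + k * base_pct
Substituting: pH_final = 2.5720 + 1.4240 * 1.9620
Result: 5.3659


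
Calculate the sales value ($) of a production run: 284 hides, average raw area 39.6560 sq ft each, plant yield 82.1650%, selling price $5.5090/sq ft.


Raw_total = N * avg_area = 284 * 39.6560 = 11262.3040 sq ft
Finished = Raw_total * yield / 100 = 11262.3040 * 82.1650 / 100 = 9253.6721 sq ft
Value = Finished * price = 9253.6721 * 5.5090 = 50978.4795 $


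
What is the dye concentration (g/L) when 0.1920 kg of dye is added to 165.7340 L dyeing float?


Formula: Conc = dye_mass(kg) / volume(L) * 1000
Substituting: Conc = 0.1920 / 165.7340 * 1000
Result: 1.1585 g/L


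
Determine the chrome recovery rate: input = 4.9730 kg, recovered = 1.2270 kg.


Formula: Recovery = recovered / input * 100
Substituting: Recovery = 1.2270 / 4.9730 * 100
Result: 24.6732 %


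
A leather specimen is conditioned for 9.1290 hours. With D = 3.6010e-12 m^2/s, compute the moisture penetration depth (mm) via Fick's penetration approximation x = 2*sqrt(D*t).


t = 9.1290 hr * 3600 = 32864.4000 s
D * t = 3.6010e-12 * 32864.4000 = 1.1834e-07
x = 2 * sqrt(D*t) = 2 * sqrt(1.1834e-07) = 6.8803e-04 m = 0.6880 mm


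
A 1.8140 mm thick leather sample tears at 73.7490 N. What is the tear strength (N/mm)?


Formula: Tear strength = force / thickness
Substituting: Tear strength = 73.7490 / 1.8140
Result: 40.6555 N/mm


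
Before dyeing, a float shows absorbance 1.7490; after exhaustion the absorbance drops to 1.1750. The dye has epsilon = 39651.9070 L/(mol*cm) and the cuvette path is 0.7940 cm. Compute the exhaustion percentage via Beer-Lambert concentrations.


c_initial = A_i / (epsilon * l) = 1.7490 / (39651.9070 * 0.7940) = 5.5553e-05 mol/L
c_final = A_f / (epsilon * l) = 1.1750 / (39651.9070 * 0.7940) = 3.7321e-05 mol/L
Exhaustion = (c_initial - c_final) / c_initial * 100 = (5.5553e-05 - 3.7321e-05) / 5.5553e-05 * 100 = 32.8188 %


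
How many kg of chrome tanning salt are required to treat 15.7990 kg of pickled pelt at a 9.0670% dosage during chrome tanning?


Formula: Chrome = substrate * pct / 100
Substituting: Chrome = 15.7990 * 9.0670 / 100
Result: 1.4325 kg


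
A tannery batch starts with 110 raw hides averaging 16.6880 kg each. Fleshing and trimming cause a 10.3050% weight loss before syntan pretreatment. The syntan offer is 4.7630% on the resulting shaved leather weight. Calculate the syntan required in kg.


Total_raw = N * avg_wt = 110 * 16.6880 = 1835.6800 kg
Substrate = Total_raw * (1 - loss/100) = 1835.6800 * (1 - 10.3050/100) = 1646.5132 kg
Syntan = Substrate * pct / 100 = 1646.5132 * 4.7630 / 100 = 78.4234 kg


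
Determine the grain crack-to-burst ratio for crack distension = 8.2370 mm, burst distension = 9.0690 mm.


Formula: Ratio = crack / burst
Substituting: Ratio = 8.2370 / 9.0690
Result: 0.9083


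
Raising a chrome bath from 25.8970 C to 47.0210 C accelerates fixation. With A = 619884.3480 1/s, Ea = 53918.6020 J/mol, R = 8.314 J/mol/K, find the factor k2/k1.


T1 = 25.8970 + 273.15 = 299.0470 K; T2 = 47.0210 + 273.15 = 320.1710 K
k1 = A * exp(-Ea/(R*T1)) = 619884.3480 * exp(-53918.6020/(8.314*299.0470)) = 2.3659e-04 1/s
k2 = A * exp(-Ea/(R*T2)) = 619884.3480 * exp(-53918.6020/(8.314*320.1710)) = 9.8943e-04 1/s
k2/k1 = 9.8943e-04 / 2.3659e-04 = 4.1821


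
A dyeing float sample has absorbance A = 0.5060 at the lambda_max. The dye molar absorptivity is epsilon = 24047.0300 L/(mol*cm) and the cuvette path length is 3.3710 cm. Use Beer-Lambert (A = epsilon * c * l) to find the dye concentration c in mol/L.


Formula: c = A / (epsilon * l)
Substituting: c = 0.5060 / (24047.0300 * 3.3710)
Result: 6.2421e-06 mol/L


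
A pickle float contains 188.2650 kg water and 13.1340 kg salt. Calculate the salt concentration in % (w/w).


Formula: Conc = salt / (water + salt) * 100
Substituting: Conc = 13.1340 / (188.2650 + 13.1340) * 100
Result: 6.5214 %


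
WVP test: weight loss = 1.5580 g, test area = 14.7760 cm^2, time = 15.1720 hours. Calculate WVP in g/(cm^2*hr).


Formula: WVP = loss / (area * time)
Substituting: WVP = 1.5580 / (14.7760 * 15.1720)
Result: 0.00694973 g/(cm^2*hr)


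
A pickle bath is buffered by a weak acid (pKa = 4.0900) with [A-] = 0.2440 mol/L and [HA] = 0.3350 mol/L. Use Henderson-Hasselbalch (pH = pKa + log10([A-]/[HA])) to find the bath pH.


ratio = [A-] / [HA] = 0.2440 / 0.3350 = 0.7284
log10(ratio) = -0.1377
pH = pKa + log10(ratio) = 4.0900 - 0.1377 = 3.9523


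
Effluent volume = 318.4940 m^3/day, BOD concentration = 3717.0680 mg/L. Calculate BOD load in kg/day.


Formula: BOD_load = volume * conc / 1000
Substituting: BOD_load = 318.4940 * 3717.0680 / 1000
Result: 1183.8639 kg/day


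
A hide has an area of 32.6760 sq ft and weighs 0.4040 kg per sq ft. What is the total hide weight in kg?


Formula: Weight = area * weight_per_sqft
Substituting: Weight = 32.6760 * 0.4040
Result: 13.2011 kg


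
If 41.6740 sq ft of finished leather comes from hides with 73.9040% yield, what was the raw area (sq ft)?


Formula: raw = finished * 100 / yield
Substituting: raw = 41.6740 * 100 / 73.9040
Result: 56.3894 sq ft


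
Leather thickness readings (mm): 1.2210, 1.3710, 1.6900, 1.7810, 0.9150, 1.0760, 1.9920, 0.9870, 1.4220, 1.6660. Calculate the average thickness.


Formula: Average = sum / n
Substituting: Average = 14.1210 / 10
Result: 1.4121 mm


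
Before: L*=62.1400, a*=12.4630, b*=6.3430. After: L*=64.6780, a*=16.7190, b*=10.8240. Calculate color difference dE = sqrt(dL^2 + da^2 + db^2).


dL = 2.5380, da = 4.2560, db = 4.4810
dE = sqrt(2.5380^2 + 4.2560^2 + 4.4810^2) = 6.6809


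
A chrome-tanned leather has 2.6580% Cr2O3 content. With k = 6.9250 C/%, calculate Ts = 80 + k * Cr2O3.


Formula: Ts = 80 + k * Cr2O3
Substituting: Ts = 80 + 6.9250 * 2.6580
Result: 98.4066 C


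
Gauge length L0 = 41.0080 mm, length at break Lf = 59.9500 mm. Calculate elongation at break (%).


Formula: Elongation = (Lf - L0) / L0 * 100
Substituting: Elongation = (59.9500 - 41.0080) / 41.0080 * 100
Result: 46.1910 %


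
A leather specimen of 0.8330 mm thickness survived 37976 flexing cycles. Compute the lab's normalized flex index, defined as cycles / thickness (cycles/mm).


Formula: Index = cycles / thickness
Substituting: Index = 37976 / 0.8330
Result: 45589.4358 cycles/mm


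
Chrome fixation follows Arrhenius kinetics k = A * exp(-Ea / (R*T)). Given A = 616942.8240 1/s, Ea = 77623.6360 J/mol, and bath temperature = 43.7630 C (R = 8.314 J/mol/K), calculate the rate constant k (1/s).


T_K = T_C + 273.15 = 43.7630 + 273.15 = 316.9130 K
exponent = -Ea / (R * T_K) = -77623.6360 / (8.314 * 316.9130) = -29.4608
k = A * exp(exponent) = 616942.8240 * exp(-29.4608) = 9.8992e-08 1/s


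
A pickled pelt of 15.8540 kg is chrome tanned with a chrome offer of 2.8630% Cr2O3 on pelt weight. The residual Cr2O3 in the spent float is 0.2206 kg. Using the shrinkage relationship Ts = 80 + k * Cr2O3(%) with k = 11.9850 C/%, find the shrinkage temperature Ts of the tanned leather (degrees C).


Offered = pelt * offer_pct / 100 = 15.8540 * 2.8630 / 100 = 0.4539 kg
Uptake = offered - residual = 0.4539 - 0.2206 = 0.2333 kg
Cr2O3% on pelt = uptake / pelt * 100 = 0.2333 / 15.8540 * 100 = 1.4716 %
Ts = 80 + k * Cr2O3% = 80 + 11.9850 * 1.4716 = 97.6366 C


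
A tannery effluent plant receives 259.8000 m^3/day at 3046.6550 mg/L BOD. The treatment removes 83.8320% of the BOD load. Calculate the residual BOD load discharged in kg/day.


Load_in = volume * conc / 1000 = 259.8000 * 3046.6550 / 1000 = 791.5210 kg/day
Removed = Load_in * eff / 100 = 791.5210 * 83.8320 / 100 = 663.5479 kg/day
Load_out = Load_in - Removed = 791.5210 - 663.5479 = 127.9731 kg/day


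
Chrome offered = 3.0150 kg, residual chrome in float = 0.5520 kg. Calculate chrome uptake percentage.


Formula: Uptake = (offered - residual) / offered * 100
Substituting: Uptake = (3.0150 - 0.5520) / 3.0150 * 100
Result: 81.6915 %


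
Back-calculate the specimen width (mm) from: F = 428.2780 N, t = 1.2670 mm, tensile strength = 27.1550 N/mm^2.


Formula: w = F / (TS * t)
Substituting: w = 428.2780 / (27.1550 * 1.2670)
Result: 12.4480 mm


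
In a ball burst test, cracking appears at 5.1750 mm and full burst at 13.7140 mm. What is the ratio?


Formula: Ratio = crack / burst
Substituting: Ratio = 5.1750 / 13.7140
Result: 0.3774


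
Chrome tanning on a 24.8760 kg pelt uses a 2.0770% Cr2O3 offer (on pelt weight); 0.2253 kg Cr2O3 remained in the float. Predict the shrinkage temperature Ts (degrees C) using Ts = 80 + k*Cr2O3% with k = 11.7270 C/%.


Offered = pelt * offer_pct / 100 = 24.8760 * 2.0770 / 100 = 0.5167 kg
Uptake = offered - residual = 0.5167 - 0.2253 = 0.2914 kg
Cr2O3% on pelt = uptake / pelt * 100 = 0.2914 / 24.8760 * 100 = 1.1713 %
Ts = 80 + k * Cr2O3% = 80 + 11.7270 * 1.1713 = 93.7359 C


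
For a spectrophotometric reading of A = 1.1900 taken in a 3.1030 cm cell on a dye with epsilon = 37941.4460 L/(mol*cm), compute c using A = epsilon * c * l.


Formula: c = A / (epsilon * l)
Substituting: c = 1.1900 / (37941.4460 * 3.1030)
Result: 1.0108e-05 mol/L


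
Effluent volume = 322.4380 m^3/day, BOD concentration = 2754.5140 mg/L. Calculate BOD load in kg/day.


Formula: BOD_load = volume * conc / 1000
Substituting: BOD_load = 322.4380 * 2754.5140 / 1000
Result: 888.1600 kg/day


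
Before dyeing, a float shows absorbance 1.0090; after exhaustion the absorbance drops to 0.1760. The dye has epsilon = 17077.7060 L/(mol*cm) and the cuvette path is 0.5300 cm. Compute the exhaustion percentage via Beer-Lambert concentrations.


c_initial = A_i / (epsilon * l) = 1.0090 / (17077.7060 * 0.5300) = 1.1148e-04 mol/L
c_final = A_f / (epsilon * l) = 0.1760 / (17077.7060 * 0.5300) = 1.9445e-05 mol/L
Exhaustion = (c_initial - c_final) / c_initial * 100 = (1.1148e-04 - 1.9445e-05) / 1.1148e-04 * 100 = 82.5570 %


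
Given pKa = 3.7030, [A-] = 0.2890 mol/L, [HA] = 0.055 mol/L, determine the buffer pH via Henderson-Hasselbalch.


ratio = [A-] / [HA] = 0.2890 / 0.055 = 5.2545
log10(ratio) = 0.7205
pH = pKa + log10(ratio) = 3.7030 + 0.7205 = 4.4235


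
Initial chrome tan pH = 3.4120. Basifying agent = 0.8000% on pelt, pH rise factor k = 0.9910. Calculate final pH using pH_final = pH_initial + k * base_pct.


Formula: pH_final = pH_initial + k * base_pct
Substituting: pH_final = 3.4120 + 0.9910 * 0.8000
Result: 4.2048


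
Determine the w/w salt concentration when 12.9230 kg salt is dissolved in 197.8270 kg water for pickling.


Formula: Conc = salt / (water + salt) * 100
Substituting: Conc = 12.9230 / (197.8270 + 12.9230) * 100
Result: 6.1319 %


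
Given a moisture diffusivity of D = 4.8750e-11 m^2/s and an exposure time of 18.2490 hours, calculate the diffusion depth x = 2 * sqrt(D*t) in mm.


t = 18.2490 hr * 3600 = 65696.4000 s
D * t = 4.8750e-11 * 65696.4000 = 3.2027e-06
x = 2 * sqrt(D*t) = 2 * sqrt(3.2027e-06) = 0.00357922 m = 3.5792 mm


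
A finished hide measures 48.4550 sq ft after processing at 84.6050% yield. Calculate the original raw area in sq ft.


Formula: raw = finished * 100 / yield
Substituting: raw = 48.4550 * 100 / 84.6050
Result: 57.2720 sq ft


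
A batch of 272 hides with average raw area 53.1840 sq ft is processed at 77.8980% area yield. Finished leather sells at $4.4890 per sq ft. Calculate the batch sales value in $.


Raw_total = N * avg_area = 272 * 53.1840 = 14466.0480 sq ft
Finished = Raw_total * yield / 100 = 14466.0480 * 77.8980 / 100 = 11268.7621 sq ft
Value = Finished * price = 11268.7621 * 4.4890 = 50585.4729 $


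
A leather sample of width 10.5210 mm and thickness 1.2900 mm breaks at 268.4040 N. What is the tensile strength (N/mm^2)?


Formula: TS = force / (width * thickness)
Substituting: TS = 268.4040 / (10.5210 * 1.2900)
Result: 19.7762 N/mm^2


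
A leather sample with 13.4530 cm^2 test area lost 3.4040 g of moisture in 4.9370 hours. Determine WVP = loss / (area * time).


Formula: WVP = loss / (area * time)
Substituting: WVP = 3.4040 / (13.4530 * 4.9370)
Result: 0.0512516 g/(cm^2*hr)


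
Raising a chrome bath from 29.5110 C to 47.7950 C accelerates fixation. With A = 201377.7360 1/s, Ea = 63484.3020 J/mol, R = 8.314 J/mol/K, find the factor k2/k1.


T1 = 29.5110 + 273.15 = 302.6610 K; T2 = 47.7950 + 273.15 = 320.9450 K
k1 = A * exp(-Ea/(R*T1)) = 201377.7360 * exp(-63484.3020/(8.314*302.6610)) = 2.2243e-06 1/s
k2 = A * exp(-Ea/(R*T2)) = 201377.7360 * exp(-63484.3020/(8.314*320.9450)) = 9.3627e-06 1/s
k2/k1 = 9.3627e-06 / 2.2243e-06 = 4.2092


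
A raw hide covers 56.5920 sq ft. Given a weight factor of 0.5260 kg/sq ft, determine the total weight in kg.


Formula: Weight = area * weight_per_sqft
Substituting: Weight = 56.5920 * 0.5260
Result: 29.7674 kg


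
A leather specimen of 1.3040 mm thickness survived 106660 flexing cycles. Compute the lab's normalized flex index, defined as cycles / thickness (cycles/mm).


Formula: Index = cycles / thickness
Substituting: Index = 106660 / 1.3040
Result: 81794.4785 cycles/mm


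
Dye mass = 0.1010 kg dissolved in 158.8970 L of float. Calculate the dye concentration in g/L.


Formula: Conc = dye_mass(kg) / volume(L) * 1000
Substituting: Conc = 0.1010 / 158.8970 * 1000
Result: 0.6356 g/L


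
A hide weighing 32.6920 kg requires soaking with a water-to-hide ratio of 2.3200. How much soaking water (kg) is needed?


Formula: Water = hide_weight * ratio
Substituting: Water = 32.6920 * 2.3200
Result: 75.8454 kg


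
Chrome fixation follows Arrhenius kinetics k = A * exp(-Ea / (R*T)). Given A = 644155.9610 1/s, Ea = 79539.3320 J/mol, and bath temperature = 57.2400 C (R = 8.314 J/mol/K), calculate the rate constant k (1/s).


T_K = T_C + 273.15 = 57.2400 + 273.15 = 330.3900 K
exponent = -Ea / (R * T_K) = -79539.3320 / (8.314 * 330.3900) = -28.9564
k = A * exp(exponent) = 644155.9610 * exp(-28.9564) = 1.7115e-07 1/s


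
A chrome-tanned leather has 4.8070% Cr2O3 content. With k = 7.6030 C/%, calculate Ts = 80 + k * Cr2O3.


Formula: Ts = 80 + k * Cr2O3
Substituting: Ts = 80 + 7.6030 * 4.8070
Result: 116.5476 C


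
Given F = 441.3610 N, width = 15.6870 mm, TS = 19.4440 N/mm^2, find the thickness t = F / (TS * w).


Formula: t = F / (TS * w)
Substituting: t = 441.3610 / (19.4440 * 15.6870)
Result: 1.4470 mm


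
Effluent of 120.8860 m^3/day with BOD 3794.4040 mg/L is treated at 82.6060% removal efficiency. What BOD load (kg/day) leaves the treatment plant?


Load_in = volume * conc / 1000 = 120.8860 * 3794.4040 / 1000 = 458.6903 kg/day
Removed = Load_in * eff / 100 = 458.6903 * 82.6060 / 100 = 378.9057 kg/day
Load_out = Load_in - Removed = 458.6903 - 378.9057 = 79.7846 kg/day


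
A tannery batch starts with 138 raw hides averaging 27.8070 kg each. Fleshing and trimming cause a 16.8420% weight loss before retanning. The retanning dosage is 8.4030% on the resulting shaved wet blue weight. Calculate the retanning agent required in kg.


Total_raw = N * avg_wt = 138 * 27.8070 = 3837.3660 kg
Substrate = Total_raw * (1 - loss/100) = 3837.3660 * (1 - 16.8420/100) = 3191.0768 kg
Retan = Substrate * pct / 100 = 3191.0768 * 8.4030 / 100 = 268.1462 kg


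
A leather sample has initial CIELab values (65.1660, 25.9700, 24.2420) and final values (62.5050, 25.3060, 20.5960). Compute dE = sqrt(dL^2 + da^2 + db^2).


dL = -2.6610, da = -0.6640, db = -3.6460
dE = sqrt((-2.6610)^2 + (-0.6640)^2 + (-3.6460)^2) = 4.5624


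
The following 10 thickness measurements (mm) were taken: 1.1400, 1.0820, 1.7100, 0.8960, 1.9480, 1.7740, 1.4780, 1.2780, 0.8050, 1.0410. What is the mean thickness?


Formula: Average = sum / n
Substituting: Average = 13.1520 / 10
Result: 1.3152 mm


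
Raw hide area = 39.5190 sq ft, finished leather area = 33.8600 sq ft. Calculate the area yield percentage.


Formula: Yield = finished / raw * 100
Substituting: Yield = 33.8600 / 39.5190 * 100
Result: 85.6803 %


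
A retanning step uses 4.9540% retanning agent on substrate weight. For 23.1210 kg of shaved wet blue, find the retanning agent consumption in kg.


Formula: Retan = substrate * pct / 100
Substituting: Retan = 23.1210 * 4.9540 / 100
Result: 1.1454 kg


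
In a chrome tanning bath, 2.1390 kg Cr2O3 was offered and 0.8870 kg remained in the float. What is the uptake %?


Formula: Uptake = (offered - residual) / offered * 100
Substituting: Uptake = (2.1390 - 0.8870) / 2.1390 * 100
Result: 58.5320 %


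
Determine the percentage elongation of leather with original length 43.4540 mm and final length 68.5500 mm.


Formula: Elongation = (Lf - L0) / L0 * 100
Substituting: Elongation = (68.5500 - 43.4540) / 43.4540 * 100
Result: 57.7530 %


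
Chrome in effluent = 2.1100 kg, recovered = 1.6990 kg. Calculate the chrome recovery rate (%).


Formula: Recovery = recovered / input * 100
Substituting: Recovery = 1.6990 / 2.1100 * 100
Result: 80.5213 %


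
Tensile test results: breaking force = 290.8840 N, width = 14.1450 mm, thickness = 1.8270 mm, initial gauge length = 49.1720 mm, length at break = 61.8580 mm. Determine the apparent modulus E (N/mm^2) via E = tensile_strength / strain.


TS = F / (w * t) = 290.8840 / (14.1450 * 1.8270) = 11.2559 N/mm^2
strain = (Lf - L0) / L0 = (61.8580 - 49.1720) / 49.1720 = 0.2580
E = TS / strain = 11.2559 / 0.2580 = 43.6286 N/mm^2


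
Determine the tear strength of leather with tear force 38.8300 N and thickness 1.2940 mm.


Formula: Tear strength = force / thickness
Substituting: Tear strength = 38.8300 / 1.2940
Result: 30.0077 N/mm


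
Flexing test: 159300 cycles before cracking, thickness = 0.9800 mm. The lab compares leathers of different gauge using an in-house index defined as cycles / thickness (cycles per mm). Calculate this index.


Formula: Index = cycles / thickness
Substituting: Index = 159300 / 0.9800
Result: 162551.0204 cycles/mm


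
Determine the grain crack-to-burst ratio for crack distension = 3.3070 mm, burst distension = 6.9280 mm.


Formula: Ratio = crack / burst
Substituting: Ratio = 3.3070 / 6.9280
Result: 0.4773


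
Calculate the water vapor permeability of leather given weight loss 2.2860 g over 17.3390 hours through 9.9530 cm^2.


Formula: WVP = loss / (area * time)
Substituting: WVP = 2.2860 / (9.9530 * 17.3390)
Result: 0.0132464 g/(cm^2*hr)


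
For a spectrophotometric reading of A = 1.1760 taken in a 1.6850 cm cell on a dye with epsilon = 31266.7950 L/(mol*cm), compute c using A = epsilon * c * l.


Formula: c = A / (epsilon * l)
Substituting: c = 1.1760 / (31266.7950 * 1.6850)
Result: 2.2322e-05 mol/L


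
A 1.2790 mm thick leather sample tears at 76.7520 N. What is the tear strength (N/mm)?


Formula: Tear strength = force / thickness
Substituting: Tear strength = 76.7520 / 1.2790
Result: 60.0094 N/mm


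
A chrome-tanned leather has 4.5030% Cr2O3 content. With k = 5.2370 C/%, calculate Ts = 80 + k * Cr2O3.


Formula: Ts = 80 + k * Cr2O3
Substituting: Ts = 80 + 5.2370 * 4.5030
Result: 103.5822 C


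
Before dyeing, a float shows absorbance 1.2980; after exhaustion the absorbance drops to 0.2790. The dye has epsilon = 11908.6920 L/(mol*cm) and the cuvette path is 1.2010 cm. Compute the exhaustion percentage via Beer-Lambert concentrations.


c_initial = A_i / (epsilon * l) = 1.2980 / (11908.6920 * 1.2010) = 9.0754e-05 mol/L
c_final = A_f / (epsilon * l) = 0.2790 / (11908.6920 * 1.2010) = 1.9507e-05 mol/L
Exhaustion = (c_initial - c_final) / c_initial * 100 = (9.0754e-05 - 1.9507e-05) / 9.0754e-05 * 100 = 78.5054 %


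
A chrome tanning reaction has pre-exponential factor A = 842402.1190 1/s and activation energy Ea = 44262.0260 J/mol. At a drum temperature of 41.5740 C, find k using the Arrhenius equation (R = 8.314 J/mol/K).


T_K = T_C + 273.15 = 41.5740 + 273.15 = 314.7240 K
exponent = -Ea / (R * T_K) = -44262.0260 / (8.314 * 314.7240) = -16.9158
k = A * exp(exponent) = 842402.1190 * exp(-16.9158) = 0.0379402 1/s


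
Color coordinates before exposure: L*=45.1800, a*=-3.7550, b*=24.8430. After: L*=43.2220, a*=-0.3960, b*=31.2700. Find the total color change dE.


dL = -1.9580, da = 3.3590, db = 6.4270
dE = sqrt((-1.9580)^2 + 3.3590^2 + 6.4270^2) = 7.5115


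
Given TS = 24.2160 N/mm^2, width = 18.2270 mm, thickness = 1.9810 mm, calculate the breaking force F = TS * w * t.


Formula: F = TS * w * t
Substituting: F = 24.2160 * 18.2270 * 1.9810
Result: 874.3837 N


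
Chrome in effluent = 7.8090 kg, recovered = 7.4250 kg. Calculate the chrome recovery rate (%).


Formula: Recovery = recovered / input * 100
Substituting: Recovery = 7.4250 / 7.8090 * 100
Result: 95.0826 %


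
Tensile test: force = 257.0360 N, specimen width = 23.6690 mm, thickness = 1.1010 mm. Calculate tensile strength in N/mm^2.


Formula: TS = force / (width * thickness)
Substituting: TS = 257.0360 / (23.6690 * 1.1010)
Result: 9.8634 N/mm^2


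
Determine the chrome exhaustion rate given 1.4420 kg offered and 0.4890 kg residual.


Formula: Uptake = (offered - residual) / offered * 100
Substituting: Uptake = (1.4420 - 0.4890) / 1.4420 * 100
Result: 66.0888 %


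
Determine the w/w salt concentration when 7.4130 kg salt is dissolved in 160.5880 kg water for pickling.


Formula: Conc = salt / (water + salt) * 100
Substituting: Conc = 7.4130 / (160.5880 + 7.4130) * 100
Result: 4.4125 %


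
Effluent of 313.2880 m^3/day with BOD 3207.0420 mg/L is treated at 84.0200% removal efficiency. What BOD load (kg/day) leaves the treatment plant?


Load_in = volume * conc / 1000 = 313.2880 * 3207.0420 / 1000 = 1004.7278 kg/day
Removed = Load_in * eff / 100 = 1004.7278 * 84.0200 / 100 = 844.1723 kg/day
Load_out = Load_in - Removed = 1004.7278 - 844.1723 = 160.5555 kg/day


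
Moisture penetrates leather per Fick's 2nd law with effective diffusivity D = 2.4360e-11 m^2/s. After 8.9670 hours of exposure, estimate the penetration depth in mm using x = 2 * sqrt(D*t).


t = 8.9670 hr * 3600 = 32281.2000 s
D * t = 2.4360e-11 * 32281.2000 = 7.8637e-07
x = 2 * sqrt(D*t) = 2 * sqrt(7.8637e-07) = 0.00177355 m = 1.7736 mm


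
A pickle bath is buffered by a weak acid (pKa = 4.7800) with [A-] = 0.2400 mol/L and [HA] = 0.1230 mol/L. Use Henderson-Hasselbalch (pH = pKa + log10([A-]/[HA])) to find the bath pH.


ratio = [A-] / [HA] = 0.2400 / 0.1230 = 1.9512
log10(ratio) = 0.2903
pH = pKa + log10(ratio) = 4.7800 + 0.2903 = 5.0703


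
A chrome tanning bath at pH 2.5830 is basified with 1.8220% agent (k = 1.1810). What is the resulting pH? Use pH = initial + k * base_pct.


Formula: pH_final = pH_initial + k * base_pct
Substituting: pH_final = 2.5830 + 1.1810 * 1.8220
Result: 4.7348


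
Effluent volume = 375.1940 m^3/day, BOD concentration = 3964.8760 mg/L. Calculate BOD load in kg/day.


Formula: BOD_load = volume * conc / 1000
Substituting: BOD_load = 375.1940 * 3964.8760 / 1000
Result: 1487.5977 kg/day


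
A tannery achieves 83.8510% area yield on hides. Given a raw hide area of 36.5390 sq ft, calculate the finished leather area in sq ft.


Formula: finished = raw * yield / 100
Substituting: finished = 36.5390 * 83.8510 / 100
Result: 30.6383 sq ft


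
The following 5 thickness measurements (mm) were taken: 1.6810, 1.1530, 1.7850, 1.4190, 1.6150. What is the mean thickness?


Formula: Average = sum / n
Substituting: Average = 7.6530 / 5
Result: 1.5306 mm


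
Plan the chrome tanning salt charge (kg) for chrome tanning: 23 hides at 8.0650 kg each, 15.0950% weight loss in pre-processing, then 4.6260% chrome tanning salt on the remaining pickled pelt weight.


Total_raw = N * avg_wt = 23 * 8.0650 = 185.4950 kg
Substrate = Total_raw * (1 - loss/100) = 185.4950 * (1 - 15.0950/100) = 157.4945 kg
Chrome = Substrate * pct / 100 = 157.4945 * 4.6260 / 100 = 7.2857 kg


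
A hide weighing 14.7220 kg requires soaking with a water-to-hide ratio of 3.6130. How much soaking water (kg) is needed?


Formula: Water = hide_weight * ratio
Substituting: Water = 14.7220 * 3.6130
Result: 53.1906 kg


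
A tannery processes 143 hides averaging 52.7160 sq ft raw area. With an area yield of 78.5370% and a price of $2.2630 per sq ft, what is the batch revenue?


Raw_total = N * avg_area = 143 * 52.7160 = 7538.3880 sq ft
Finished = Raw_total * yield / 100 = 7538.3880 * 78.5370 / 100 = 5920.4238 sq ft
Value = Finished * price = 5920.4238 * 2.2630 = 13397.9190 $


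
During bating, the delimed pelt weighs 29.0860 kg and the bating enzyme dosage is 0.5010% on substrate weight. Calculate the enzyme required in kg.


Formula: Enzyme = substrate * pct / 100
Substituting: Enzyme = 29.0860 * 0.5010 / 100
Result: 0.1457 kg


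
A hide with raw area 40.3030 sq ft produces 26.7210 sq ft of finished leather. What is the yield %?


Formula: Yield = finished / raw * 100
Substituting: Yield = 26.7210 / 40.3030 * 100
Result: 66.3003 %


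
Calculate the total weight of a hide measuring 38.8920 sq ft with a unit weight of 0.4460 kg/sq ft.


Formula: Weight = area * weight_per_sqft
Substituting: Weight = 38.8920 * 0.4460
Result: 17.3458 kg


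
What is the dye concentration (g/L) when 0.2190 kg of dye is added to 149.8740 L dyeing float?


Formula: Conc = dye_mass(kg) / volume(L) * 1000
Substituting: Conc = 0.2190 / 149.8740 * 1000
Result: 1.4612 g/L


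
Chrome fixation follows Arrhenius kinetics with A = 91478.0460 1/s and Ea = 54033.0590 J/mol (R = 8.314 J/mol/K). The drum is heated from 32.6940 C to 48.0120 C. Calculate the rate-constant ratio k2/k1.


T1 = 32.6940 + 273.15 = 305.8440 K; T2 = 48.0120 + 273.15 = 321.1620 K
k1 = A * exp(-Ea/(R*T1)) = 91478.0460 * exp(-54033.0590/(8.314*305.8440)) = 5.4045e-05 1/s
k2 = A * exp(-Ea/(R*T2)) = 91478.0460 * exp(-54033.0590/(8.314*321.1620)) = 1.4891e-04 1/s
k2/k1 = 1.4891e-04 / 5.4045e-05 = 2.7553


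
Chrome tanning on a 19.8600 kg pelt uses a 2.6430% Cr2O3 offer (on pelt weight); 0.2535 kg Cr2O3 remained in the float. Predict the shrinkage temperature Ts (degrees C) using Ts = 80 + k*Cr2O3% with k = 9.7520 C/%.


Offered = pelt * offer_pct / 100 = 19.8600 * 2.6430 / 100 = 0.5249 kg
Uptake = offered - residual = 0.5249 - 0.2535 = 0.2714 kg
Cr2O3% on pelt = uptake / pelt * 100 = 0.2714 / 19.8600 * 100 = 1.3666 %
Ts = 80 + k * Cr2O3% = 80 + 9.7520 * 1.3666 = 93.3267 C


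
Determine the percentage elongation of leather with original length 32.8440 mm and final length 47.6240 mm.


Formula: Elongation = (Lf - L0) / L0 * 100
Substituting: Elongation = (47.6240 - 32.8440) / 32.8440 * 100
Result: 45.0006 %


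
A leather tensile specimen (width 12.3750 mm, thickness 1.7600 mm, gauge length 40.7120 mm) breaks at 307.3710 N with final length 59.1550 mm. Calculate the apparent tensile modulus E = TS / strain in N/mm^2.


TS = F / (w * t) = 307.3710 / (12.3750 * 1.7600) = 14.1125 N/mm^2
strain = (Lf - L0) / L0 = (59.1550 - 40.7120) / 40.7120 = 0.4530
E = TS / strain = 14.1125 / 0.4530 = 31.1527 N/mm^2


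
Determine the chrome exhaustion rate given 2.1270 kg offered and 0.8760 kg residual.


Formula: Uptake = (offered - residual) / offered * 100
Substituting: Uptake = (2.1270 - 0.8760) / 2.1270 * 100
Result: 58.8152 %


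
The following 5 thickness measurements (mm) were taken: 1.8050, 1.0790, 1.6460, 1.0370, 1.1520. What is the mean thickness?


Formula: Average = sum / n
Substituting: Average = 6.7190 / 5
Result: 1.3438 mm


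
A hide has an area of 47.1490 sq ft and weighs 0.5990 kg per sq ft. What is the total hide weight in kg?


Formula: Weight = area * weight_per_sqft
Substituting: Weight = 47.1490 * 0.5990
Result: 28.2423 kg


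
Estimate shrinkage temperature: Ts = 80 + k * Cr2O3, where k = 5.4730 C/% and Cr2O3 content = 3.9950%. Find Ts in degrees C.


Formula: Ts = 80 + k * Cr2O3
Substituting: Ts = 80 + 5.4730 * 3.9950
Result: 101.8646 C


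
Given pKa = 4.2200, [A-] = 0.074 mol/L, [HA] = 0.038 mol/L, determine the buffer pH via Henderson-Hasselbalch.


ratio = [A-] / [HA] = 0.074 / 0.038 = 1.9474
log10(ratio) = 0.2894
pH = pKa + log10(ratio) = 4.2200 + 0.2894 = 4.5094


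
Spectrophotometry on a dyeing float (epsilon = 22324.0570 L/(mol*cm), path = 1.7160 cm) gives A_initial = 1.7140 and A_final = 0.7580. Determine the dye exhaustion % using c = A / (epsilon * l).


c_initial = A_i / (epsilon * l) = 1.7140 / (22324.0570 * 1.7160) = 4.4743e-05 mol/L
c_final = A_f / (epsilon * l) = 0.7580 / (22324.0570 * 1.7160) = 1.9787e-05 mol/L
Exhaustion = (c_initial - c_final) / c_initial * 100 = (4.4743e-05 - 1.9787e-05) / 4.4743e-05 * 100 = 55.7760 %


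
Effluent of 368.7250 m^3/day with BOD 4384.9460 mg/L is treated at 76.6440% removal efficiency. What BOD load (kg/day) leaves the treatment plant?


Load_in = volume * conc / 1000 = 368.7250 * 4384.9460 / 1000 = 1616.8392 kg/day
Removed = Load_in * eff / 100 = 1616.8392 * 76.6440 / 100 = 1239.2102 kg/day
Load_out = Load_in - Removed = 1616.8392 - 1239.2102 = 377.6290 kg/day


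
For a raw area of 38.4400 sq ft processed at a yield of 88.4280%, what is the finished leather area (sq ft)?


Formula: finished = raw * yield / 100
Substituting: finished = 38.4400 * 88.4280 / 100
Result: 33.9917 sq ft


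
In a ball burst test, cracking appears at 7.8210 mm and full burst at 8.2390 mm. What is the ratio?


Formula: Ratio = crack / burst
Substituting: Ratio = 7.8210 / 8.2390
Result: 0.9493


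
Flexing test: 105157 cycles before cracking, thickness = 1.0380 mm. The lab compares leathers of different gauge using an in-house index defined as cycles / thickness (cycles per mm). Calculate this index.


Formula: Index = cycles / thickness
Substituting: Index = 105157 / 1.0380
Result: 101307.3218 cycles/mm


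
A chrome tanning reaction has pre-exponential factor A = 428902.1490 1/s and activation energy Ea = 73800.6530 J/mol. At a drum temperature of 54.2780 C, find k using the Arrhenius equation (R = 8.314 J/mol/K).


T_K = T_C + 273.15 = 54.2780 + 273.15 = 327.4280 K
exponent = -Ea / (R * T_K) = -73800.6530 / (8.314 * 327.4280) = -27.1103
k = A * exp(exponent) = 428902.1490 * exp(-27.1103) = 7.2194e-07 1/s


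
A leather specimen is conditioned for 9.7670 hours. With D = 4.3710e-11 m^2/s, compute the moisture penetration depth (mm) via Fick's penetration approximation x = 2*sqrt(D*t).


t = 9.7670 hr * 3600 = 35161.2000 s
D * t = 4.3710e-11 * 35161.2000 = 1.5369e-06
x = 2 * sqrt(D*t) = 2 * sqrt(1.5369e-06) = 0.00247943 m = 2.4794 mm


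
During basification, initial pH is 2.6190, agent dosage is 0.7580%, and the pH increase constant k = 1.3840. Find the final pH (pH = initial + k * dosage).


Formula: pH_final = pH_initial + k * base_pct
Substituting: pH_final = 2.6190 + 1.3840 * 0.7580
Result: 3.6681


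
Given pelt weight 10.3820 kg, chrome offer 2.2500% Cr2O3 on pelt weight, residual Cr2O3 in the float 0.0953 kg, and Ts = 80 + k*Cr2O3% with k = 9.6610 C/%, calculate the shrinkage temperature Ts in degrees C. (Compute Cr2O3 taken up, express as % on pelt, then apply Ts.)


Offered = pelt * offer_pct / 100 = 10.3820 * 2.2500 / 100 = 0.2336 kg
Uptake = offered - residual = 0.2336 - 0.0953 = 0.1383 kg
Cr2O3% on pelt = uptake / pelt * 100 = 0.1383 / 10.3820 * 100 = 1.3321 %
Ts = 80 + k * Cr2O3% = 80 + 9.6610 * 1.3321 = 92.8691 C


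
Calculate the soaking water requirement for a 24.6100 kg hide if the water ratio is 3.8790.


Formula: Water = hide_weight * ratio
Substituting: Water = 24.6100 * 3.8790
Result: 95.4622 kg


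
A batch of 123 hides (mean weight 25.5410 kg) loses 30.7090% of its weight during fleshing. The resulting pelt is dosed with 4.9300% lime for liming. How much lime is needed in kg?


Total_raw = N * avg_wt = 123 * 25.5410 = 3141.5430 kg
Substrate = Total_raw * (1 - loss/100) = 3141.5430 * (1 - 30.7090/100) = 2176.8066 kg
Lime = Substrate * pct / 100 = 2176.8066 * 4.9300 / 100 = 107.3166 kg


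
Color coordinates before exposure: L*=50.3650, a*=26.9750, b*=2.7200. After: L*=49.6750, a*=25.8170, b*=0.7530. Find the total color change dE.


dL = -0.6900, da = -1.1580, db = -1.9670
dE = sqrt((-0.6900)^2 + (-1.1580)^2 + (-1.9670)^2) = 2.3846


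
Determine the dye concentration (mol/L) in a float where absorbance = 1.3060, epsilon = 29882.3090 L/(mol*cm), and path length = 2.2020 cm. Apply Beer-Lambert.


Formula: c = A / (epsilon * l)
Substituting: c = 1.3060 / (29882.3090 * 2.2020)
Result: 1.9848e-05 mol/L


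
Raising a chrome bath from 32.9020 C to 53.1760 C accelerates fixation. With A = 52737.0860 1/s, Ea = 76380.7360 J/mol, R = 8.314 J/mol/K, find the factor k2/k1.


T1 = 32.9020 + 273.15 = 306.0520 K; T2 = 53.1760 + 273.15 = 326.3260 K
k1 = A * exp(-Ea/(R*T1)) = 52737.0860 * exp(-76380.7360/(8.314*306.0520)) = 4.8480e-09 1/s
k2 = A * exp(-Ea/(R*T2)) = 52737.0860 * exp(-76380.7360/(8.314*326.3260)) = 3.1296e-08 1/s
k2/k1 = 3.1296e-08 / 4.8480e-09 = 6.4556


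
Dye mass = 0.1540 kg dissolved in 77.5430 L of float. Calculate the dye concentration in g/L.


Formula: Conc = dye_mass(kg) / volume(L) * 1000
Substituting: Conc = 0.1540 / 77.5430 * 1000
Result: 1.9860 g/L


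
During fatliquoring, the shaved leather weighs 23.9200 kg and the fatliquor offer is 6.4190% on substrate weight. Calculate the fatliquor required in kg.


Formula: Fat = substrate * pct / 100
Substituting: Fat = 23.9200 * 6.4190 / 100
Result: 1.5354 kg


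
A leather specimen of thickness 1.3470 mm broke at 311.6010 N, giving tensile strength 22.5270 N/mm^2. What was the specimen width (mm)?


Formula: w = F / (TS * t)
Substituting: w = 311.6010 / (22.5270 * 1.3470)
Result: 10.2690 mm


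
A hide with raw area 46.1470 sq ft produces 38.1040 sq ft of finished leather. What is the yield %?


Formula: Yield = finished / raw * 100
Substituting: Yield = 38.1040 / 46.1470 * 100
Result: 82.5709 %


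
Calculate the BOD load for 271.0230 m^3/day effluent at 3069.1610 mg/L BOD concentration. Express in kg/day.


Formula: BOD_load = volume * conc / 1000
Substituting: BOD_load = 271.0230 * 3069.1610 / 1000
Result: 831.8132 kg/day
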